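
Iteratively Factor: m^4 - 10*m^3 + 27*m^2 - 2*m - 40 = (m + 1)*(m^3 - 11*m^2 + 38*m - 40) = (m - 4)*(m + 1)*(m^2 - 7*m + 10) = (m - 5)*(m - 4)*(m + 1)*(m - 2)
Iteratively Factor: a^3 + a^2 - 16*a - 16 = (a - 4)*(a^2 + 5*a + 4) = (a - 4)*(a + 4)*(a + 1)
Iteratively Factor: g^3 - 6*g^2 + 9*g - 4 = (g - 1)*(g^2 - 5*g + 4) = (g - 1)^2*(g - 4)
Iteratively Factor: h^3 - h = (h)*(h^2 - 1) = h*(h + 1)*(h - 1)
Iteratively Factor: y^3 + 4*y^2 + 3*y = (y + 1)*(y^2 + 3*y) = y*(y + 1)*(y + 3)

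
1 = 1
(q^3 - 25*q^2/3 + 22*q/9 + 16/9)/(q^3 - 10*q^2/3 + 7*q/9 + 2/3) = (q - 8)/(q - 3)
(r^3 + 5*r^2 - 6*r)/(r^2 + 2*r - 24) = r*(r - 1)/(r - 4)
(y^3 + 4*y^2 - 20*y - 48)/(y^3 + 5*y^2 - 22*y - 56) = (y + 6)/(y + 7)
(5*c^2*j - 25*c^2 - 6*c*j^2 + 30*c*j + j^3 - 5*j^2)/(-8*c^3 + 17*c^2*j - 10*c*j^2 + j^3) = (-5*c*j + 25*c + j^2 - 5*j)/(8*c^2 - 9*c*j + j^2)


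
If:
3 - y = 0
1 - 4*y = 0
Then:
No Solution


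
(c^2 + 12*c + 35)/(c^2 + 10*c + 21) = (c + 5)/(c + 3)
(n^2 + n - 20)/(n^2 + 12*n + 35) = (n - 4)/(n + 7)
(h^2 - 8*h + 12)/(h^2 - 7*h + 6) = (h - 2)/(h - 1)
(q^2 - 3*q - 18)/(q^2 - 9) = (q - 6)/(q - 3)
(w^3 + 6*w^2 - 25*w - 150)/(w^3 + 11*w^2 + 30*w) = (w - 5)/w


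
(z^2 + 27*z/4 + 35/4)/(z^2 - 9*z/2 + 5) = (4*z^2 + 27*z + 35)/(2*(2*z^2 - 9*z + 10))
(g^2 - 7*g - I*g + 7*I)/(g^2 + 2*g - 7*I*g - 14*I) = (g^2 - g*(7 + I) + 7*I)/(g^2 + g*(2 - 7*I) - 14*I)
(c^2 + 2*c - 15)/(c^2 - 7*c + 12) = (c + 5)/(c - 4)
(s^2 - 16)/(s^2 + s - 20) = (s + 4)/(s + 5)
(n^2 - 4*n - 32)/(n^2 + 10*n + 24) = (n - 8)/(n + 6)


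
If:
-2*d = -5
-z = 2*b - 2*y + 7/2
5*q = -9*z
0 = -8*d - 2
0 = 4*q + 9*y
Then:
No Solution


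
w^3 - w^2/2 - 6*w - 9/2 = (w - 3)*(w + 1)*(w + 3/2)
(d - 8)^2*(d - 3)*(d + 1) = d^4 - 18*d^3 + 93*d^2 - 80*d - 192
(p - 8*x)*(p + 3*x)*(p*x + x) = p^3*x - 5*p^2*x^2 + p^2*x - 24*p*x^3 - 5*p*x^2 - 24*x^3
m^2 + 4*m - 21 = (m - 3)*(m + 7)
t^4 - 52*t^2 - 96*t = t*(t - 8)*(t + 2)*(t + 6)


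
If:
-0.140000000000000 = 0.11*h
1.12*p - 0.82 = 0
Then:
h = -1.27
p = 0.73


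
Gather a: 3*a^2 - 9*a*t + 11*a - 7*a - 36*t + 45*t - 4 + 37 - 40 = 3*a^2 + a*(4 - 9*t) + 9*t - 7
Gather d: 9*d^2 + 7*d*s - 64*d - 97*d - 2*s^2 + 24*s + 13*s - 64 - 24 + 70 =9*d^2 + d*(7*s - 161) - 2*s^2 + 37*s - 18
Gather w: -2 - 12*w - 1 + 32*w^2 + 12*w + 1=32*w^2 - 2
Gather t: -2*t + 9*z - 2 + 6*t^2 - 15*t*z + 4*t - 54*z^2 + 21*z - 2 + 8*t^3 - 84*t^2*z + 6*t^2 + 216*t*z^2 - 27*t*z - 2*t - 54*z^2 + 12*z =8*t^3 + t^2*(12 - 84*z) + t*(216*z^2 - 42*z) - 108*z^2 + 42*z - 4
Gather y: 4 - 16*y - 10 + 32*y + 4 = 16*y - 2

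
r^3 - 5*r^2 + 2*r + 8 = (r - 4)*(r - 2)*(r + 1)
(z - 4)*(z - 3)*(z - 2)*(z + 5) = z^4 - 4*z^3 - 19*z^2 + 106*z - 120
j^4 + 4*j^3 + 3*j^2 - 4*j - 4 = (j - 1)*(j + 1)*(j + 2)^2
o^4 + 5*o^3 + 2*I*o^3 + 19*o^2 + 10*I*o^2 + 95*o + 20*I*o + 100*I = (o + 5)*(o - 4*I)*(o + I)*(o + 5*I)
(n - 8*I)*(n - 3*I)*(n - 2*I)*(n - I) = n^4 - 14*I*n^3 - 59*n^2 + 94*I*n + 48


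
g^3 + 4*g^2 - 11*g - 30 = (g - 3)*(g + 2)*(g + 5)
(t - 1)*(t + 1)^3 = t^4 + 2*t^3 - 2*t - 1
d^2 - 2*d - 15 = (d - 5)*(d + 3)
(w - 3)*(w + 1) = w^2 - 2*w - 3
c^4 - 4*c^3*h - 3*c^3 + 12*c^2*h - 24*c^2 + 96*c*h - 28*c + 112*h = (c - 7)*(c + 2)^2*(c - 4*h)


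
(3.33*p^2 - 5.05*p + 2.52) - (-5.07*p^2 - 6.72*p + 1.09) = 8.4*p^2 + 1.67*p + 1.43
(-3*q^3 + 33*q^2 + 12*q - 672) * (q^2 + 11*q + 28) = -3*q^5 + 291*q^3 + 384*q^2 - 7056*q - 18816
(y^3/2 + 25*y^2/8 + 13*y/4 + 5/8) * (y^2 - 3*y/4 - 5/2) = y^5/2 + 11*y^4/4 - 11*y^3/32 - 77*y^2/8 - 275*y/32 - 25/16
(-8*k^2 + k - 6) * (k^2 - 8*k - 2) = -8*k^4 + 65*k^3 + 2*k^2 + 46*k + 12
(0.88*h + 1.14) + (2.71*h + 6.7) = 3.59*h + 7.84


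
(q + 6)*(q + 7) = q^2 + 13*q + 42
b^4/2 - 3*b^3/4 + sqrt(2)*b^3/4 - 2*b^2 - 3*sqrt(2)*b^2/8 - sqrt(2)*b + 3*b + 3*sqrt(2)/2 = (b/2 + 1)*(b - 2)*(b - 3/2)*(b + sqrt(2)/2)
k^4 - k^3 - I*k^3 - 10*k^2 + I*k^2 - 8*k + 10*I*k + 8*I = (k - 4)*(k + 1)*(k + 2)*(k - I)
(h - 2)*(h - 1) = h^2 - 3*h + 2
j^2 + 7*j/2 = j*(j + 7/2)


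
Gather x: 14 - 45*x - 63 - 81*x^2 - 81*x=-81*x^2 - 126*x - 49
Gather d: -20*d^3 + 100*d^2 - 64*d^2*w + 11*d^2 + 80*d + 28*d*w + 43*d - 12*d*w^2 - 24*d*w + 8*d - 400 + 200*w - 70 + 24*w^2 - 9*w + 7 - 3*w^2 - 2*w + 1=-20*d^3 + d^2*(111 - 64*w) + d*(-12*w^2 + 4*w + 131) + 21*w^2 + 189*w - 462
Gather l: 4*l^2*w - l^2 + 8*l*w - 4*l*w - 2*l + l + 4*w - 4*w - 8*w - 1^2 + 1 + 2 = l^2*(4*w - 1) + l*(4*w - 1) - 8*w + 2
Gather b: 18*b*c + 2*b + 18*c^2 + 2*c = b*(18*c + 2) + 18*c^2 + 2*c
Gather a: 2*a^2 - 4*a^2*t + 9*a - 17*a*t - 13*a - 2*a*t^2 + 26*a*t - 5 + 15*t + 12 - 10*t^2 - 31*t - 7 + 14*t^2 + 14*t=a^2*(2 - 4*t) + a*(-2*t^2 + 9*t - 4) + 4*t^2 - 2*t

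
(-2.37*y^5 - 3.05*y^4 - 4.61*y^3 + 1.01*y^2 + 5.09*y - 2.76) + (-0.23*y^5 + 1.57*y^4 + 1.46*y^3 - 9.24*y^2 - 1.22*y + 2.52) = -2.6*y^5 - 1.48*y^4 - 3.15*y^3 - 8.23*y^2 + 3.87*y - 0.24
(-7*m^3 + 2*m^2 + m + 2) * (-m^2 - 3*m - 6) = 7*m^5 + 19*m^4 + 35*m^3 - 17*m^2 - 12*m - 12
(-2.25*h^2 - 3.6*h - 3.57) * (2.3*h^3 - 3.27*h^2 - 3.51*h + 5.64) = -5.175*h^5 - 0.922499999999999*h^4 + 11.4585*h^3 + 11.6199*h^2 - 7.7733*h - 20.1348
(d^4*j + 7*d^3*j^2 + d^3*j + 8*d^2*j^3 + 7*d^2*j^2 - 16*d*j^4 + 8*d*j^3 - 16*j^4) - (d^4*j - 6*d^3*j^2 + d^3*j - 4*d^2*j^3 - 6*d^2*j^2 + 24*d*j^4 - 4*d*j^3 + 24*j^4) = 13*d^3*j^2 + 12*d^2*j^3 + 13*d^2*j^2 - 40*d*j^4 + 12*d*j^3 - 40*j^4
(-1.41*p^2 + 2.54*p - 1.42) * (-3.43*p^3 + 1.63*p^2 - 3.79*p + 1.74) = 4.8363*p^5 - 11.0105*p^4 + 14.3547*p^3 - 14.3946*p^2 + 9.8014*p - 2.4708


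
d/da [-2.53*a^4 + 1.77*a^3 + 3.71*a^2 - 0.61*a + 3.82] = -10.12*a^3 + 5.31*a^2 + 7.42*a - 0.61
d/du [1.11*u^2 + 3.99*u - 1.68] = 2.22*u + 3.99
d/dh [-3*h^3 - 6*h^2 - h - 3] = -9*h^2 - 12*h - 1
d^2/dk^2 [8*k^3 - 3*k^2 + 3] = 48*k - 6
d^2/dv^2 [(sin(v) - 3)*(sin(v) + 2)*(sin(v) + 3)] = -9*sin(v)^3 - 8*sin(v)^2 + 15*sin(v) + 4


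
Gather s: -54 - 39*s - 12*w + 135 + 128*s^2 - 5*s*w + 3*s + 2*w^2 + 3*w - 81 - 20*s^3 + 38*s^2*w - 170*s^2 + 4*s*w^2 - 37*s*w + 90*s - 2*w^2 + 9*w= -20*s^3 + s^2*(38*w - 42) + s*(4*w^2 - 42*w + 54)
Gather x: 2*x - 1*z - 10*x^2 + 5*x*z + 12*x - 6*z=-10*x^2 + x*(5*z + 14) - 7*z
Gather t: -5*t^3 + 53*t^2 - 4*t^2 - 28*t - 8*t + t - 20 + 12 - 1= -5*t^3 + 49*t^2 - 35*t - 9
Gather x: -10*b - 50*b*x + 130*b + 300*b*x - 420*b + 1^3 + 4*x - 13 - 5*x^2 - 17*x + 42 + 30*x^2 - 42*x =-300*b + 25*x^2 + x*(250*b - 55) + 30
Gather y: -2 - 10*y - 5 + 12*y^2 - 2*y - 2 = 12*y^2 - 12*y - 9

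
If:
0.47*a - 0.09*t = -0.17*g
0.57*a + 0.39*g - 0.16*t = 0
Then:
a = 0.0914351851851852*t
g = 0.27662037037037*t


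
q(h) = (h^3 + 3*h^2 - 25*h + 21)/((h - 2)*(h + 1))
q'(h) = (3*h^2 + 6*h - 25)/((h - 2)*(h + 1)) - (h^3 + 3*h^2 - 25*h + 21)/((h - 2)*(h + 1)^2) - (h^3 + 3*h^2 - 25*h + 21)/((h - 2)^2*(h + 1))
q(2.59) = -2.95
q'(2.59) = 10.86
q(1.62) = 7.41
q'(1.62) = 24.11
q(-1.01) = 1603.99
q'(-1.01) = 160001.33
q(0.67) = -2.66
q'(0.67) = 8.43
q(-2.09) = 17.32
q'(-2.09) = 14.65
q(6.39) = 7.54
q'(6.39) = 1.45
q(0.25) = -6.84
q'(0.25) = 12.22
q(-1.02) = 803.97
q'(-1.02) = 40001.33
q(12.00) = 14.47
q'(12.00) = 1.12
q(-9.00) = -2.73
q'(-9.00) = 1.27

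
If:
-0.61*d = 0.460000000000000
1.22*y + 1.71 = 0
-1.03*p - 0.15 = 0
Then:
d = -0.75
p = -0.15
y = -1.40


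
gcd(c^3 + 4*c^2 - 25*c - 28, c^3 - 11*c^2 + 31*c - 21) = 1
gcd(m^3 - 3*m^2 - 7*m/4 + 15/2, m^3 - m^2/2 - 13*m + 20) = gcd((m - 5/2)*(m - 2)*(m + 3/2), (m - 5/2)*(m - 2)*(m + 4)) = m^2 - 9*m/2 + 5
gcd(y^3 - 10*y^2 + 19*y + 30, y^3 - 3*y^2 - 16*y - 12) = y^2 - 5*y - 6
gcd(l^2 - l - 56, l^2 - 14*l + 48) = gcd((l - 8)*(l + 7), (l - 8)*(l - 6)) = l - 8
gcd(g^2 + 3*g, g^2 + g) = g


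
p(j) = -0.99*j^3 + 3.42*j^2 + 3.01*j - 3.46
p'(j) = -2.97*j^2 + 6.84*j + 3.01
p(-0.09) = -3.70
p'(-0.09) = 2.37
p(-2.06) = 13.51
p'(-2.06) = -23.68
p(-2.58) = 28.54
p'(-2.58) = -34.41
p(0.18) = -2.81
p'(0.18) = 4.14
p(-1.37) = 1.38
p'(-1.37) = -11.94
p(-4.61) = 152.34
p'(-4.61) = -91.64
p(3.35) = 7.79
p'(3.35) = -7.41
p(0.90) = 1.30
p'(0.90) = 6.76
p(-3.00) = 45.02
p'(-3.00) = -44.24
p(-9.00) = 968.18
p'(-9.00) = -299.12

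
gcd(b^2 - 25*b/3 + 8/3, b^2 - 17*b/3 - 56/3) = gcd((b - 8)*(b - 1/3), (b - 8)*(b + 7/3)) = b - 8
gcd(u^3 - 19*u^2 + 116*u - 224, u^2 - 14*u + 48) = u - 8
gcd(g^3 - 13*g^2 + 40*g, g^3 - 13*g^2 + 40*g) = g^3 - 13*g^2 + 40*g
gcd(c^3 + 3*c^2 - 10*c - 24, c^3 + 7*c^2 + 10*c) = c + 2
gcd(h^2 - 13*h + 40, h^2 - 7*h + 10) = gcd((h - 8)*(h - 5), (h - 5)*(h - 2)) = h - 5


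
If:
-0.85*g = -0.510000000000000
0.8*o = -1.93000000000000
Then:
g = 0.60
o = -2.41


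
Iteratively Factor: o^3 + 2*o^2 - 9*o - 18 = (o + 3)*(o^2 - o - 6) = (o - 3)*(o + 3)*(o + 2)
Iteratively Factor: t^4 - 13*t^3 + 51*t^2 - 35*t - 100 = (t - 5)*(t^3 - 8*t^2 + 11*t + 20) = (t - 5)*(t - 4)*(t^2 - 4*t - 5) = (t - 5)^2*(t - 4)*(t + 1)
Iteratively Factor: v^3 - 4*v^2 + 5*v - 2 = (v - 1)*(v^2 - 3*v + 2) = (v - 1)^2*(v - 2)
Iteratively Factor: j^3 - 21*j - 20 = (j - 5)*(j^2 + 5*j + 4) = (j - 5)*(j + 4)*(j + 1)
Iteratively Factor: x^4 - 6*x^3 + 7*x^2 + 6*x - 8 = (x - 2)*(x^3 - 4*x^2 - x + 4) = (x - 2)*(x + 1)*(x^2 - 5*x + 4) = (x - 4)*(x - 2)*(x + 1)*(x - 1)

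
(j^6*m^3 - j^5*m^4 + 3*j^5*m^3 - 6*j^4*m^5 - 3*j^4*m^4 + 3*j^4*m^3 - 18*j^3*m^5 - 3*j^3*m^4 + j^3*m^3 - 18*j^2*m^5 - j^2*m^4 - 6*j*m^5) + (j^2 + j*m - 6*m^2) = j^6*m^3 - j^5*m^4 + 3*j^5*m^3 - 6*j^4*m^5 - 3*j^4*m^4 + 3*j^4*m^3 - 18*j^3*m^5 - 3*j^3*m^4 + j^3*m^3 - 18*j^2*m^5 - j^2*m^4 + j^2 - 6*j*m^5 + j*m - 6*m^2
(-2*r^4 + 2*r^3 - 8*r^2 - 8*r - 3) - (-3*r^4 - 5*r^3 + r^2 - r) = r^4 + 7*r^3 - 9*r^2 - 7*r - 3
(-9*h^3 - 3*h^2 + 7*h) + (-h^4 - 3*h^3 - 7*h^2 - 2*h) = -h^4 - 12*h^3 - 10*h^2 + 5*h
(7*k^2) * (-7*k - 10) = -49*k^3 - 70*k^2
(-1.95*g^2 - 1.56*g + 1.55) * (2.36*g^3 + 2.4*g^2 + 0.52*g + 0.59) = -4.602*g^5 - 8.3616*g^4 - 1.1*g^3 + 1.7583*g^2 - 0.1144*g + 0.9145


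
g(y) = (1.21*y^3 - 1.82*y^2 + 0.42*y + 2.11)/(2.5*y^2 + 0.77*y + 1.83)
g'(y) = (-5.0*y - 0.77)*(1.21*y^3 - 1.82*y^2 + 0.42*y + 2.11)/(2.5*y^2 + 0.77*y + 1.83)^2 + (3.63*y^2 - 3.64*y + 0.42)/(2.5*y^2 + 0.77*y + 1.83)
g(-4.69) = -3.10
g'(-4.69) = 0.51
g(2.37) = 0.51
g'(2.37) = 0.33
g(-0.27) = 1.02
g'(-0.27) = 1.25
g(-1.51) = -1.07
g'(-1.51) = 1.09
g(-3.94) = -2.71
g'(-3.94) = 0.53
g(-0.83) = -0.06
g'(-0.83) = 1.97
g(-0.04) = 1.16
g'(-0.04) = -0.05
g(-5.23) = -3.37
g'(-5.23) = 0.50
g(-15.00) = -8.14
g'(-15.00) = 0.48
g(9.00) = 3.51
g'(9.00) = 0.48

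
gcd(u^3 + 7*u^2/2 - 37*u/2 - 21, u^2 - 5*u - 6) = u + 1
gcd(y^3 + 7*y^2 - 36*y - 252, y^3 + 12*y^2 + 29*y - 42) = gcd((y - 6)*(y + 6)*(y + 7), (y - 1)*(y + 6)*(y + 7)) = y^2 + 13*y + 42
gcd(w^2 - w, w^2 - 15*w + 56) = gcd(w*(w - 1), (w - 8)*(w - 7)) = 1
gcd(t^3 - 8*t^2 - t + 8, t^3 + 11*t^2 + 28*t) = 1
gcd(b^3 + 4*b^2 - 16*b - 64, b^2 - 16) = b^2 - 16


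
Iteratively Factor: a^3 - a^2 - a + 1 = (a + 1)*(a^2 - 2*a + 1) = (a - 1)*(a + 1)*(a - 1)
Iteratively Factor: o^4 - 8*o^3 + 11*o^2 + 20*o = (o - 4)*(o^3 - 4*o^2 - 5*o) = (o - 4)*(o + 1)*(o^2 - 5*o) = o*(o - 4)*(o + 1)*(o - 5)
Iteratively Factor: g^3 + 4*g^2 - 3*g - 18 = (g + 3)*(g^2 + g - 6) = (g - 2)*(g + 3)*(g + 3)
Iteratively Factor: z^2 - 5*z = (z)*(z - 5)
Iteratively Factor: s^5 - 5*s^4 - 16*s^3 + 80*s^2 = (s)*(s^4 - 5*s^3 - 16*s^2 + 80*s) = s^2*(s^3 - 5*s^2 - 16*s + 80) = s^2*(s - 5)*(s^2 - 16) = s^2*(s - 5)*(s + 4)*(s - 4)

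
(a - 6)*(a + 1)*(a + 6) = a^3 + a^2 - 36*a - 36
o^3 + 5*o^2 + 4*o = o*(o + 1)*(o + 4)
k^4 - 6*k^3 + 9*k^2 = k^2*(k - 3)^2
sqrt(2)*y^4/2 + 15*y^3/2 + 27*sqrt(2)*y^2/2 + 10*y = y*(y + 2*sqrt(2))*(y + 5*sqrt(2))*(sqrt(2)*y/2 + 1/2)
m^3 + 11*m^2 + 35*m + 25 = (m + 1)*(m + 5)^2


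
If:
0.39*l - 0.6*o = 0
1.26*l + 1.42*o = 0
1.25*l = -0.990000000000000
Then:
No Solution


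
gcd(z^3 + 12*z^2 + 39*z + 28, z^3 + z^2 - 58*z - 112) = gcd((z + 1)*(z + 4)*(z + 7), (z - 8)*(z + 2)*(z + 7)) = z + 7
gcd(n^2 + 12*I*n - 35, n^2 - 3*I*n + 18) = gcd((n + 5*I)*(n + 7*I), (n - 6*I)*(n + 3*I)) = 1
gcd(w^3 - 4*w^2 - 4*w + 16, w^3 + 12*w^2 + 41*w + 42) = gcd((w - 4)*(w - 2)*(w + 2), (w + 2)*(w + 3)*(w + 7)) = w + 2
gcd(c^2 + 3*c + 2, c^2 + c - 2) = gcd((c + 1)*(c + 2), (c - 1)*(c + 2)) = c + 2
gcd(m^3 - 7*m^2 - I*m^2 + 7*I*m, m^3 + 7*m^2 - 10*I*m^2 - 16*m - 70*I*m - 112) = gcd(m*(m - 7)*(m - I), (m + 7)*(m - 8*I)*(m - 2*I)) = 1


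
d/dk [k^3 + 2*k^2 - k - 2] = 3*k^2 + 4*k - 1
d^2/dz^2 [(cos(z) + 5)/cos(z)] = 5*(sin(z)^2 + 1)/cos(z)^3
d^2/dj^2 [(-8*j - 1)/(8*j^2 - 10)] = 4*(-16*j^2*(8*j + 1) + (24*j + 1)*(4*j^2 - 5))/(4*j^2 - 5)^3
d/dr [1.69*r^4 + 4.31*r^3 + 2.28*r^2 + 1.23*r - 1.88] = 6.76*r^3 + 12.93*r^2 + 4.56*r + 1.23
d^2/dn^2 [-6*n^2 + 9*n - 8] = -12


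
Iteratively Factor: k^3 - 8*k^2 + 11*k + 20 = (k + 1)*(k^2 - 9*k + 20) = (k - 5)*(k + 1)*(k - 4)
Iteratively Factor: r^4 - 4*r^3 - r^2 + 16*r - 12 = (r - 3)*(r^3 - r^2 - 4*r + 4) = (r - 3)*(r - 2)*(r^2 + r - 2) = (r - 3)*(r - 2)*(r - 1)*(r + 2)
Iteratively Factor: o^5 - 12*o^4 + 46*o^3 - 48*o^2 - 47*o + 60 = (o - 3)*(o^4 - 9*o^3 + 19*o^2 + 9*o - 20) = (o - 4)*(o - 3)*(o^3 - 5*o^2 - o + 5) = (o - 5)*(o - 4)*(o - 3)*(o^2 - 1) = (o - 5)*(o - 4)*(o - 3)*(o + 1)*(o - 1)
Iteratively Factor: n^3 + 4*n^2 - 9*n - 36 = (n + 3)*(n^2 + n - 12) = (n - 3)*(n + 3)*(n + 4)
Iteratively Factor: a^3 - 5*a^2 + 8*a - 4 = (a - 2)*(a^2 - 3*a + 2) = (a - 2)*(a - 1)*(a - 2)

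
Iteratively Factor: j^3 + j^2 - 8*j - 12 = (j - 3)*(j^2 + 4*j + 4) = (j - 3)*(j + 2)*(j + 2)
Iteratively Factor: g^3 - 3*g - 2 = (g - 2)*(g^2 + 2*g + 1) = (g - 2)*(g + 1)*(g + 1)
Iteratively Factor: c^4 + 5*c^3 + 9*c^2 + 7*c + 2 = (c + 2)*(c^3 + 3*c^2 + 3*c + 1) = (c + 1)*(c + 2)*(c^2 + 2*c + 1) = (c + 1)^2*(c + 2)*(c + 1)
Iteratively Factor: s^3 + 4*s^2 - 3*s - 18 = (s + 3)*(s^2 + s - 6) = (s - 2)*(s + 3)*(s + 3)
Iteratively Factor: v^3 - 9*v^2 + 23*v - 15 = (v - 5)*(v^2 - 4*v + 3) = (v - 5)*(v - 1)*(v - 3)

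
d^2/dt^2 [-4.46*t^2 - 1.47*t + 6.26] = -8.92000000000000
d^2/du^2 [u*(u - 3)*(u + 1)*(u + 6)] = 12*u^2 + 24*u - 30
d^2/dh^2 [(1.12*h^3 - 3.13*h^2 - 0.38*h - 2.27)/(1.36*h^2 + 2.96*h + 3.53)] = (-3.5527136788005e-15*h^4 + 32.666752*h^3 + 135.183408*h^2 + 39.8544*h - 88.046178)/(2.515456*h^6 + 16.424448*h^5 + 55.334592*h^4 + 111.196544*h^3 + 143.625816*h^2 + 110.652792*h + 43.986977)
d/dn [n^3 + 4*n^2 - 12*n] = 3*n^2 + 8*n - 12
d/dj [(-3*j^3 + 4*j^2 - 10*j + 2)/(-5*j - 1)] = (30*j^3 - 11*j^2 - 8*j + 20)/(25*j^2 + 10*j + 1)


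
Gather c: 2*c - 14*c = -12*c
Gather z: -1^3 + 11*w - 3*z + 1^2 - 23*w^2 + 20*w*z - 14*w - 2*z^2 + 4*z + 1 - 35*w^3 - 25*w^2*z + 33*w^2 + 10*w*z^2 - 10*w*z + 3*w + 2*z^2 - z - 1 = -35*w^3 + 10*w^2 + 10*w*z^2 + z*(-25*w^2 + 10*w)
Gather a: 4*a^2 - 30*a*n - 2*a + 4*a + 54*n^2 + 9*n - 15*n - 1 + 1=4*a^2 + a*(2 - 30*n) + 54*n^2 - 6*n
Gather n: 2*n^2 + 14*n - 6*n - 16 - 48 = 2*n^2 + 8*n - 64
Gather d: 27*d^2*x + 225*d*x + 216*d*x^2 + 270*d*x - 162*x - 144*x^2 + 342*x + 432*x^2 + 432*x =27*d^2*x + d*(216*x^2 + 495*x) + 288*x^2 + 612*x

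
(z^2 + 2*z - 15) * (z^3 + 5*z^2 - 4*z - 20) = z^5 + 7*z^4 - 9*z^3 - 103*z^2 + 20*z + 300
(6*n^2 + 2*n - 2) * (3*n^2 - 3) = 18*n^4 + 6*n^3 - 24*n^2 - 6*n + 6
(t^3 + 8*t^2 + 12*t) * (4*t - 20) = 4*t^4 + 12*t^3 - 112*t^2 - 240*t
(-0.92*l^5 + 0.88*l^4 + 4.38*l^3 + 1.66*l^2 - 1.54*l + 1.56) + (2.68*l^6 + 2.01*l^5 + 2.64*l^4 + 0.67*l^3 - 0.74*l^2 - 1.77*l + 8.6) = 2.68*l^6 + 1.09*l^5 + 3.52*l^4 + 5.05*l^3 + 0.92*l^2 - 3.31*l + 10.16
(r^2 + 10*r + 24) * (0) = 0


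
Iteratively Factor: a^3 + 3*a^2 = (a + 3)*(a^2) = a*(a + 3)*(a)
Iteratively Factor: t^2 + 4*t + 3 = (t + 1)*(t + 3)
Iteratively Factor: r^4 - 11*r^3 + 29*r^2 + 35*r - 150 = (r + 2)*(r^3 - 13*r^2 + 55*r - 75) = (r - 5)*(r + 2)*(r^2 - 8*r + 15) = (r - 5)^2*(r + 2)*(r - 3)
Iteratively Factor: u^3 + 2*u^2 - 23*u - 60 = (u + 3)*(u^2 - u - 20) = (u + 3)*(u + 4)*(u - 5)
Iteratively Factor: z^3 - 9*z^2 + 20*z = (z)*(z^2 - 9*z + 20) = z*(z - 4)*(z - 5)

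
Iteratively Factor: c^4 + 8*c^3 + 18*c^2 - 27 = (c + 3)*(c^3 + 5*c^2 + 3*c - 9) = (c - 1)*(c + 3)*(c^2 + 6*c + 9) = (c - 1)*(c + 3)^2*(c + 3)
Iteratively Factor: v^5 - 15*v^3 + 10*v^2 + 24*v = (v)*(v^4 - 15*v^2 + 10*v + 24) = v*(v + 1)*(v^3 - v^2 - 14*v + 24) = v*(v - 2)*(v + 1)*(v^2 + v - 12) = v*(v - 2)*(v + 1)*(v + 4)*(v - 3)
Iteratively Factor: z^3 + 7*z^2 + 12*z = (z + 3)*(z^2 + 4*z) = (z + 3)*(z + 4)*(z)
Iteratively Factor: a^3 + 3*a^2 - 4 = (a + 2)*(a^2 + a - 2) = (a - 1)*(a + 2)*(a + 2)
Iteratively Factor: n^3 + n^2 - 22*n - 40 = (n - 5)*(n^2 + 6*n + 8) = (n - 5)*(n + 4)*(n + 2)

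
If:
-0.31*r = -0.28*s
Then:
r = 0.903225806451613*s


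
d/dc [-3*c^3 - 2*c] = -9*c^2 - 2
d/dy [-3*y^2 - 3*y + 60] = -6*y - 3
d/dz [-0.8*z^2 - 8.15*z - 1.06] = -1.6*z - 8.15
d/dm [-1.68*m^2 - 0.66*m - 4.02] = -3.36*m - 0.66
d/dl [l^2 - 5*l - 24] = 2*l - 5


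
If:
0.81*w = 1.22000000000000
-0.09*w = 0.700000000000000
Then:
No Solution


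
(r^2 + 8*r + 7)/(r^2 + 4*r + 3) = (r + 7)/(r + 3)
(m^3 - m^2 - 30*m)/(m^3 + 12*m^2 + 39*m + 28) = m*(m^2 - m - 30)/(m^3 + 12*m^2 + 39*m + 28)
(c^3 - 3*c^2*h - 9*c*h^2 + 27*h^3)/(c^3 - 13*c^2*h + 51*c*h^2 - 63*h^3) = (c + 3*h)/(c - 7*h)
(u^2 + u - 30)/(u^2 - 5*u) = (u + 6)/u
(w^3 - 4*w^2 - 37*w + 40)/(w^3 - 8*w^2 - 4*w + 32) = (w^2 + 4*w - 5)/(w^2 - 4)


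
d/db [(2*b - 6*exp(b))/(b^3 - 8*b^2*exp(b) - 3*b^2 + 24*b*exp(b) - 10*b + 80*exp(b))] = 2*((1 - 3*exp(b))*(b^3 - 8*b^2*exp(b) - 3*b^2 + 24*b*exp(b) - 10*b + 80*exp(b)) + (b - 3*exp(b))*(8*b^2*exp(b) - 3*b^2 - 8*b*exp(b) + 6*b - 104*exp(b) + 10))/(b^3 - 8*b^2*exp(b) - 3*b^2 + 24*b*exp(b) - 10*b + 80*exp(b))^2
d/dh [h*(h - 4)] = 2*h - 4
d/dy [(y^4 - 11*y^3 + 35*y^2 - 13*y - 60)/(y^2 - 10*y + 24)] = (2*y^3 - 25*y^2 + 84*y - 57)/(y^2 - 12*y + 36)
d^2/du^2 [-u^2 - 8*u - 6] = -2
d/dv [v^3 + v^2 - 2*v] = 3*v^2 + 2*v - 2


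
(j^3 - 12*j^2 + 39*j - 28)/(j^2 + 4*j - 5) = (j^2 - 11*j + 28)/(j + 5)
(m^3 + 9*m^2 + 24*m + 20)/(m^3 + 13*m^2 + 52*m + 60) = (m + 2)/(m + 6)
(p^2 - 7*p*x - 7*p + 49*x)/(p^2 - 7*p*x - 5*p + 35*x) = (p - 7)/(p - 5)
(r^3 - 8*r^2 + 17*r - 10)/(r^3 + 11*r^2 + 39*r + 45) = (r^3 - 8*r^2 + 17*r - 10)/(r^3 + 11*r^2 + 39*r + 45)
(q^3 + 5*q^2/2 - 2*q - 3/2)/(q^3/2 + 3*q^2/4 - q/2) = 2*(2*q^3 + 5*q^2 - 4*q - 3)/(q*(2*q^2 + 3*q - 2))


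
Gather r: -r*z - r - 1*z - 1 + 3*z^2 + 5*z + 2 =r*(-z - 1) + 3*z^2 + 4*z + 1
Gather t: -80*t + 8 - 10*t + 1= 9 - 90*t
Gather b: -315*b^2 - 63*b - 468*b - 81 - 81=-315*b^2 - 531*b - 162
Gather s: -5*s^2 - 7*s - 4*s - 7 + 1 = -5*s^2 - 11*s - 6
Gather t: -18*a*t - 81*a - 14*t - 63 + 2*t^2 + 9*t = -81*a + 2*t^2 + t*(-18*a - 5) - 63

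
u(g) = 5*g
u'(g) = 5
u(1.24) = 6.20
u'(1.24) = 5.00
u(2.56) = 12.80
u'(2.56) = 5.00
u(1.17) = 5.85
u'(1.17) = 5.00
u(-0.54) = -2.70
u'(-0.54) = 5.00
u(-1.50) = -7.50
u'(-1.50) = 5.00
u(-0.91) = -4.55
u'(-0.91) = 5.00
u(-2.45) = -12.25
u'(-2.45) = 5.00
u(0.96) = 4.80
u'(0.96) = 5.00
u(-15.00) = -75.00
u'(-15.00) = 5.00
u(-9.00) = -45.00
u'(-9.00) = 5.00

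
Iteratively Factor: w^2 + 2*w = (w)*(w + 2)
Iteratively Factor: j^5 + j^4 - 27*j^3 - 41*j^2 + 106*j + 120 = (j - 2)*(j^4 + 3*j^3 - 21*j^2 - 83*j - 60) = (j - 2)*(j + 3)*(j^3 - 21*j - 20) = (j - 2)*(j + 1)*(j + 3)*(j^2 - j - 20) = (j - 5)*(j - 2)*(j + 1)*(j + 3)*(j + 4)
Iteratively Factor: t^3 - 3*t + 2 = (t - 1)*(t^2 + t - 2) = (t - 1)*(t + 2)*(t - 1)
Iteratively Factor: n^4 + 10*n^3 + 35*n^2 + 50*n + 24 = (n + 3)*(n^3 + 7*n^2 + 14*n + 8) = (n + 3)*(n + 4)*(n^2 + 3*n + 2) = (n + 2)*(n + 3)*(n + 4)*(n + 1)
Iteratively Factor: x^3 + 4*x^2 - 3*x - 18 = (x + 3)*(x^2 + x - 6) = (x + 3)^2*(x - 2)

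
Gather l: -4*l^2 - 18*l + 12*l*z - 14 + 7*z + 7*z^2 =-4*l^2 + l*(12*z - 18) + 7*z^2 + 7*z - 14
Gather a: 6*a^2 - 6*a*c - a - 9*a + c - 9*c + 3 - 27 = 6*a^2 + a*(-6*c - 10) - 8*c - 24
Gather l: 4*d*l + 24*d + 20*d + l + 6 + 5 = 44*d + l*(4*d + 1) + 11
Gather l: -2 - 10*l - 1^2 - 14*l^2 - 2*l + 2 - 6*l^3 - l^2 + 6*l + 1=-6*l^3 - 15*l^2 - 6*l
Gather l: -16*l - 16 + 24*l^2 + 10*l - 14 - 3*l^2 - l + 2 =21*l^2 - 7*l - 28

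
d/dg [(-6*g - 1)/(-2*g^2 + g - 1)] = (12*g^2 - 6*g - (4*g - 1)*(6*g + 1) + 6)/(2*g^2 - g + 1)^2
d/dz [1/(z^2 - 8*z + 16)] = 2*(4 - z)/(z^2 - 8*z + 16)^2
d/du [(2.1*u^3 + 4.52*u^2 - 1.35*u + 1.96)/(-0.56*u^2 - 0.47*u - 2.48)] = (-1.176*u^4 - 1.974*u^3 - 18.5044*u^2 - 20.224*u + 4.2692)/(0.3136*u^4 + 0.5264*u^3 + 2.9985*u^2 + 2.3312*u + 6.1504)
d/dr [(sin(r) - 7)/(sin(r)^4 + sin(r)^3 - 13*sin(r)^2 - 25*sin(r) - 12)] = (-3*sin(r)^3 + 29*sin(r)^2 + 5*sin(r) - 187)*cos(r)/((sin(r) - 4)^2*(sin(r) + 1)^3*(sin(r) + 3)^2)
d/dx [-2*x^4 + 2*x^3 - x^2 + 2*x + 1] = -8*x^3 + 6*x^2 - 2*x + 2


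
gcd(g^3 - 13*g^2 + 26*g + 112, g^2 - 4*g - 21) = g - 7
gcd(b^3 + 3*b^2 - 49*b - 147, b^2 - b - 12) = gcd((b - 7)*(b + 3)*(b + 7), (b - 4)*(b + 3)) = b + 3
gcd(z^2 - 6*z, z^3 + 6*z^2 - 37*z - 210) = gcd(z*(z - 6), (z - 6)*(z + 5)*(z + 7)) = z - 6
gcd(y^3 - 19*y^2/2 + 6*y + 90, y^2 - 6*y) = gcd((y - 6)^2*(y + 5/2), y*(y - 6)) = y - 6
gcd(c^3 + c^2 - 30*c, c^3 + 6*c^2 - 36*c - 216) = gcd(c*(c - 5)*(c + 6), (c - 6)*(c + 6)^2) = c + 6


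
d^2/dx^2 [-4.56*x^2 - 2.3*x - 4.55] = -9.12000000000000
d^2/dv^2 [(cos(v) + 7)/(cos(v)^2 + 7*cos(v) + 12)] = (-9*(1 - cos(2*v))^2*cos(v) - 21*(1 - cos(2*v))^2 + 2447*cos(v) + 154*cos(2*v) - 81*cos(3*v) + 2*cos(5*v) + 1638)/(4*(cos(v) + 3)^3*(cos(v) + 4)^3)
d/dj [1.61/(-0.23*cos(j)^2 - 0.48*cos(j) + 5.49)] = -(0.7406*cos(j) + 0.7728)*sin(j)/(0.23*cos(j)^2 + 0.48*cos(j) - 5.49)^2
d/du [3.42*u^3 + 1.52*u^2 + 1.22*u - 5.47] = 10.26*u^2 + 3.04*u + 1.22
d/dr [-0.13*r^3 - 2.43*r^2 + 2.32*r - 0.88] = -0.39*r^2 - 4.86*r + 2.32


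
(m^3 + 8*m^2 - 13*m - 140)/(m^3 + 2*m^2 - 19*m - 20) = (m + 7)/(m + 1)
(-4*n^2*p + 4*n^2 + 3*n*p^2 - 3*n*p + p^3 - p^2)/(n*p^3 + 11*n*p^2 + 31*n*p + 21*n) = (-4*n^2*p + 4*n^2 + 3*n*p^2 - 3*n*p + p^3 - p^2)/(n*(p^3 + 11*p^2 + 31*p + 21))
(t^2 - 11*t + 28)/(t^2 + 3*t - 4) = (t^2 - 11*t + 28)/(t^2 + 3*t - 4)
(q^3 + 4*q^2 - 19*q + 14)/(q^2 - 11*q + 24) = (q^3 + 4*q^2 - 19*q + 14)/(q^2 - 11*q + 24)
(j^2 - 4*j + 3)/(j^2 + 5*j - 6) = (j - 3)/(j + 6)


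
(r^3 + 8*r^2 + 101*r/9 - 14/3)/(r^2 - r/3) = r + 25/3 + 14/r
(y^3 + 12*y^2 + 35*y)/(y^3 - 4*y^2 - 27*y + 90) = y*(y + 7)/(y^2 - 9*y + 18)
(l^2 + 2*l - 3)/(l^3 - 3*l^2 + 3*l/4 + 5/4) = 4*(l + 3)/(4*l^2 - 8*l - 5)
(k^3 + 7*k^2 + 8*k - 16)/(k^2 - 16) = (k^2 + 3*k - 4)/(k - 4)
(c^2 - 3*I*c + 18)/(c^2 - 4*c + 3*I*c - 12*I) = (c - 6*I)/(c - 4)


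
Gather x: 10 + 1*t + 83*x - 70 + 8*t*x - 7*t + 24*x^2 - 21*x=-6*t + 24*x^2 + x*(8*t + 62) - 60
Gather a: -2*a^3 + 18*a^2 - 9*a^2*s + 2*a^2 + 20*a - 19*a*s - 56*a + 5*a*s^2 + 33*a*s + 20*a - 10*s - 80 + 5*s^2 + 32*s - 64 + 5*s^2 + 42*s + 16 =-2*a^3 + a^2*(20 - 9*s) + a*(5*s^2 + 14*s - 16) + 10*s^2 + 64*s - 128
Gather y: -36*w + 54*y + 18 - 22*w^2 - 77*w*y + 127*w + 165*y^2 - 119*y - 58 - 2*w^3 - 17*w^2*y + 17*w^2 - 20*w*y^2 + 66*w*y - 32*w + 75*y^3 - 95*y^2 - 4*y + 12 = -2*w^3 - 5*w^2 + 59*w + 75*y^3 + y^2*(70 - 20*w) + y*(-17*w^2 - 11*w - 69) - 28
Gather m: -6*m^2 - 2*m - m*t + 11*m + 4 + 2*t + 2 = -6*m^2 + m*(9 - t) + 2*t + 6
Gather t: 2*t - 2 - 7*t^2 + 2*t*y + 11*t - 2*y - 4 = -7*t^2 + t*(2*y + 13) - 2*y - 6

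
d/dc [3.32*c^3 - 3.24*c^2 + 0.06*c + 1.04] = 9.96*c^2 - 6.48*c + 0.06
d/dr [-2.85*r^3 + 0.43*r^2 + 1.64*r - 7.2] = -8.55*r^2 + 0.86*r + 1.64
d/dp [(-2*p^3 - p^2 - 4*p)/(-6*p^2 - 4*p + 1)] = 2*(6*p^4 + 8*p^3 - 13*p^2 - p - 2)/(36*p^4 + 48*p^3 + 4*p^2 - 8*p + 1)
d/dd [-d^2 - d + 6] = -2*d - 1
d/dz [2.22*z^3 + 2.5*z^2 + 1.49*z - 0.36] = 6.66*z^2 + 5.0*z + 1.49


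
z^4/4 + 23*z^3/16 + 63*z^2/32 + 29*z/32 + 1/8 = (z/4 + 1)*(z + 1/4)*(z + 1/2)*(z + 1)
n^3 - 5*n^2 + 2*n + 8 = (n - 4)*(n - 2)*(n + 1)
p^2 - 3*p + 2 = (p - 2)*(p - 1)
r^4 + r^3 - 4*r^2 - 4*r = r*(r - 2)*(r + 1)*(r + 2)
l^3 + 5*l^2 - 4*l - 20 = (l - 2)*(l + 2)*(l + 5)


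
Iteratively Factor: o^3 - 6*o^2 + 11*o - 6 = (o - 2)*(o^2 - 4*o + 3) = (o - 3)*(o - 2)*(o - 1)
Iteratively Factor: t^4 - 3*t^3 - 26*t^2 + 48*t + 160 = (t + 4)*(t^3 - 7*t^2 + 2*t + 40) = (t - 4)*(t + 4)*(t^2 - 3*t - 10) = (t - 5)*(t - 4)*(t + 4)*(t + 2)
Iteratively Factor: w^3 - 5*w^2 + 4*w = (w - 4)*(w^2 - w) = (w - 4)*(w - 1)*(w)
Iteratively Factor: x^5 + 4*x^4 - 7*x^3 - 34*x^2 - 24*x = (x + 2)*(x^4 + 2*x^3 - 11*x^2 - 12*x) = x*(x + 2)*(x^3 + 2*x^2 - 11*x - 12) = x*(x - 3)*(x + 2)*(x^2 + 5*x + 4) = x*(x - 3)*(x + 2)*(x + 4)*(x + 1)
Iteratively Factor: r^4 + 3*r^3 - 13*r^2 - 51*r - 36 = (r - 4)*(r^3 + 7*r^2 + 15*r + 9) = (r - 4)*(r + 3)*(r^2 + 4*r + 3) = (r - 4)*(r + 1)*(r + 3)*(r + 3)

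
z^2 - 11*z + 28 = (z - 7)*(z - 4)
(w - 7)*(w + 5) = w^2 - 2*w - 35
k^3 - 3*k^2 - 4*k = k*(k - 4)*(k + 1)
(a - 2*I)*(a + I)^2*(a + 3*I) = a^4 + 3*I*a^3 + 3*a^2 + 11*I*a - 6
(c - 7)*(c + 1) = c^2 - 6*c - 7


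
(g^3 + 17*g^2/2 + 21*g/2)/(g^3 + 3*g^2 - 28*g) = (g + 3/2)/(g - 4)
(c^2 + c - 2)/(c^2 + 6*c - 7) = (c + 2)/(c + 7)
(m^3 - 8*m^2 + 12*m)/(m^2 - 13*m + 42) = m*(m - 2)/(m - 7)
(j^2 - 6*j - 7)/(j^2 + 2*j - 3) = (j^2 - 6*j - 7)/(j^2 + 2*j - 3)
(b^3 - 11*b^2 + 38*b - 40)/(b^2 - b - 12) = (b^2 - 7*b + 10)/(b + 3)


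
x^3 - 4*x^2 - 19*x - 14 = (x - 7)*(x + 1)*(x + 2)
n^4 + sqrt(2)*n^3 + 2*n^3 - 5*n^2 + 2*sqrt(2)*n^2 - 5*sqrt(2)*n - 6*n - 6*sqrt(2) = (n - 2)*(n + 1)*(n + 3)*(n + sqrt(2))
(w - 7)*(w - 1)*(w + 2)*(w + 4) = w^4 - 2*w^3 - 33*w^2 - 22*w + 56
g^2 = g^2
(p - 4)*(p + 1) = p^2 - 3*p - 4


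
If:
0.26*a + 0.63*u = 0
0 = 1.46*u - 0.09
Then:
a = -0.15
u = 0.06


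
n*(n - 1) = n^2 - n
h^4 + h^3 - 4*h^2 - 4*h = h*(h - 2)*(h + 1)*(h + 2)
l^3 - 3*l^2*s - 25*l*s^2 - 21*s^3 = (l - 7*s)*(l + s)*(l + 3*s)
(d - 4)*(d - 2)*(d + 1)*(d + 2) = d^4 - 3*d^3 - 8*d^2 + 12*d + 16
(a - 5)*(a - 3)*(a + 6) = a^3 - 2*a^2 - 33*a + 90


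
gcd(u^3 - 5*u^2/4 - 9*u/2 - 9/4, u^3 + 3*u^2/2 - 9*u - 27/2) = u - 3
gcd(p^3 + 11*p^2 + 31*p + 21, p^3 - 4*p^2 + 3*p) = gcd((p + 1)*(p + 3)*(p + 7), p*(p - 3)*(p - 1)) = 1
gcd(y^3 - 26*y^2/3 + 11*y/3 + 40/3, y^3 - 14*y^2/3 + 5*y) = y - 5/3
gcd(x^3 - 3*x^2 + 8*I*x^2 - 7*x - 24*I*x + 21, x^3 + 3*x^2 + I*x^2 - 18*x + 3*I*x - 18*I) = x^2 + x*(-3 + I) - 3*I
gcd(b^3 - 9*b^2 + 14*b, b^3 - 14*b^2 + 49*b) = b^2 - 7*b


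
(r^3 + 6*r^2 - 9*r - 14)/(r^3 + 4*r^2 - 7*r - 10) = (r + 7)/(r + 5)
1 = 1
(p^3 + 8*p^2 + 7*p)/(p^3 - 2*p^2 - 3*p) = (p + 7)/(p - 3)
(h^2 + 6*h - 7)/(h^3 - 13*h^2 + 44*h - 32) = (h + 7)/(h^2 - 12*h + 32)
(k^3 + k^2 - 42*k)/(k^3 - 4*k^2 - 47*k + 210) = k/(k - 5)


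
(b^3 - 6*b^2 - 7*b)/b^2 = b - 6 - 7/b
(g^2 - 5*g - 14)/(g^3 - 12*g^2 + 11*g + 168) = (g + 2)/(g^2 - 5*g - 24)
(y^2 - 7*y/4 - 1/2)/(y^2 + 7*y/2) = (4*y^2 - 7*y - 2)/(2*y*(2*y + 7))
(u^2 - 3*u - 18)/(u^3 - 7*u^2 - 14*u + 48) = (u - 6)/(u^2 - 10*u + 16)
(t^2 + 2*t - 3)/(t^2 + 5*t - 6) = (t + 3)/(t + 6)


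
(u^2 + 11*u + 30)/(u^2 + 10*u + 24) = (u + 5)/(u + 4)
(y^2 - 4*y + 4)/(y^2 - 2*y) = (y - 2)/y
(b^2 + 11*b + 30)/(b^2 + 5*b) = (b + 6)/b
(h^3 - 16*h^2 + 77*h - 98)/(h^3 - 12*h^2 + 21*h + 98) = (h - 2)/(h + 2)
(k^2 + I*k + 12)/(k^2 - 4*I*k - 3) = (k + 4*I)/(k - I)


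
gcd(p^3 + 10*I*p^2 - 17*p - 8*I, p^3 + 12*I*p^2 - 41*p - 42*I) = 1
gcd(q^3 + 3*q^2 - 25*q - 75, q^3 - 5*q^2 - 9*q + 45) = q^2 - 2*q - 15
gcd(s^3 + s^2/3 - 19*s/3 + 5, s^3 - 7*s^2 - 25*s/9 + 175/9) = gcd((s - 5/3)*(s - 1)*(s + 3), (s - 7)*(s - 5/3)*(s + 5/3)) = s - 5/3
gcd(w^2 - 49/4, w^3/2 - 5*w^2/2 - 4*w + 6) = 1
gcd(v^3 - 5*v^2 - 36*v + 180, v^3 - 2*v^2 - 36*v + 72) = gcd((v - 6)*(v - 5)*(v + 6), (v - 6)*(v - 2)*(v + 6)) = v^2 - 36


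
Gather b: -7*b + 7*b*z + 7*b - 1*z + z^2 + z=7*b*z + z^2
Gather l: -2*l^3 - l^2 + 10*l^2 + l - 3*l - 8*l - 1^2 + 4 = -2*l^3 + 9*l^2 - 10*l + 3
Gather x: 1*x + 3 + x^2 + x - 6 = x^2 + 2*x - 3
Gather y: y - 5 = y - 5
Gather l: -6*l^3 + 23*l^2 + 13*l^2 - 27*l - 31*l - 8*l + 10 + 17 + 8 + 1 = -6*l^3 + 36*l^2 - 66*l + 36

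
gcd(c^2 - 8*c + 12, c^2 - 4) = c - 2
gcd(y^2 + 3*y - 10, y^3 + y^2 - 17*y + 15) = y + 5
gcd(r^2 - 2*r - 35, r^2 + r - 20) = r + 5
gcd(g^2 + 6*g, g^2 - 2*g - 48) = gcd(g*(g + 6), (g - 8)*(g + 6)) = g + 6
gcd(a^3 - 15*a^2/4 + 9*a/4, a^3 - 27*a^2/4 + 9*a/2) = a^2 - 3*a/4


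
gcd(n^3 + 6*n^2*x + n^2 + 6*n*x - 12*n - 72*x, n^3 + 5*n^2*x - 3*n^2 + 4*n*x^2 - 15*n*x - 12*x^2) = n - 3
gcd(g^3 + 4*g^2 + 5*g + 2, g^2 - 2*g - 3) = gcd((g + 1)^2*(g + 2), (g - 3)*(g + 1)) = g + 1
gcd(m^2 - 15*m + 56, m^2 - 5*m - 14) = m - 7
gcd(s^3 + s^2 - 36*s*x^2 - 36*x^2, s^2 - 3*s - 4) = s + 1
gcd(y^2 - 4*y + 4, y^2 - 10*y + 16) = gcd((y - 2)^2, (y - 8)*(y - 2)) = y - 2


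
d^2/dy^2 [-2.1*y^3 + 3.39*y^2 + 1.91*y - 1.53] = 6.78 - 12.6*y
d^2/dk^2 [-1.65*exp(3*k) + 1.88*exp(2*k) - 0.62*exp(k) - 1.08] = (-14.85*exp(2*k) + 7.52*exp(k) - 0.62)*exp(k)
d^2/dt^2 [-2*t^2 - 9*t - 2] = -4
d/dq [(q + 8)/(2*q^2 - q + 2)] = (2*q^2 - q - (q + 8)*(4*q - 1) + 2)/(2*q^2 - q + 2)^2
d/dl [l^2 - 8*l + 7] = 2*l - 8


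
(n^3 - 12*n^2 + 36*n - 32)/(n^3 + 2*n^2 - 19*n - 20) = (n^3 - 12*n^2 + 36*n - 32)/(n^3 + 2*n^2 - 19*n - 20)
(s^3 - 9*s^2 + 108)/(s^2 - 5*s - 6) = (s^2 - 3*s - 18)/(s + 1)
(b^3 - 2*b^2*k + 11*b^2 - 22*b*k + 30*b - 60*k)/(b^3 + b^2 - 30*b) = (b^2 - 2*b*k + 5*b - 10*k)/(b*(b - 5))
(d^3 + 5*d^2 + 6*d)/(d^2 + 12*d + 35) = d*(d^2 + 5*d + 6)/(d^2 + 12*d + 35)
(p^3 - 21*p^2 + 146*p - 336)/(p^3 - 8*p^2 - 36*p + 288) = (p - 7)/(p + 6)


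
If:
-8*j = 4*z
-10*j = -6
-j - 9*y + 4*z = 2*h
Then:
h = -9*y/2 - 27/10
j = 3/5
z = -6/5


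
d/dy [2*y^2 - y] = 4*y - 1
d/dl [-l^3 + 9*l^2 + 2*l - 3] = -3*l^2 + 18*l + 2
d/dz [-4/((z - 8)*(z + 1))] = 4*(2*z - 7)/((z - 8)^2*(z + 1)^2)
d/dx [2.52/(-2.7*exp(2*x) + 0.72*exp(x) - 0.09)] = (13.608*exp(x) - 1.8144)*exp(x)/(2.7*exp(2*x) - 0.72*exp(x) + 0.09)^2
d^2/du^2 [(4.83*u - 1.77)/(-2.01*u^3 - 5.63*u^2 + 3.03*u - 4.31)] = (-117.082098*u^5 - 242.13465*u^4 - 44.5467360000001*u^3 + 774.055368*u^2 + 430.040754*u - 179.551614)/(8.120601*u^9 + 68.237289*u^8 + 154.407798*u^7 + 24.961706*u^6 + 59.8755239999999*u^5 + 407.41116*u^4 - 356.947398*u^3 + 432.459366*u^2 - 168.856749*u + 80.062991)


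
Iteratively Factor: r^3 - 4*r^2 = (r)*(r^2 - 4*r) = r*(r - 4)*(r)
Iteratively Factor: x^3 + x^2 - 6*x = (x + 3)*(x^2 - 2*x) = x*(x + 3)*(x - 2)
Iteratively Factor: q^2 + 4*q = (q + 4)*(q)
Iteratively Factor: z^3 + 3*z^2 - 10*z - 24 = (z - 3)*(z^2 + 6*z + 8) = (z - 3)*(z + 4)*(z + 2)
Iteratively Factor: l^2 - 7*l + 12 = (l - 4)*(l - 3)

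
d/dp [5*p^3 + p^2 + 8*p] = 15*p^2 + 2*p + 8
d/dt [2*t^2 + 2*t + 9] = 4*t + 2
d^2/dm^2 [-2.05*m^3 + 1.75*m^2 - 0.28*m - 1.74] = 3.5 - 12.3*m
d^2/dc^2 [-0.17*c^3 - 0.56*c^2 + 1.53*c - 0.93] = -1.02*c - 1.12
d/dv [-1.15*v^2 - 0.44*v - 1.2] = -2.3*v - 0.44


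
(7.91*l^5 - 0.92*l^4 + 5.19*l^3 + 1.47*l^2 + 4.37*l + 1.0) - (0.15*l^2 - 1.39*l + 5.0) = 7.91*l^5 - 0.92*l^4 + 5.19*l^3 + 1.32*l^2 + 5.76*l - 4.0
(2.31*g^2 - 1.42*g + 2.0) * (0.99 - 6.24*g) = -14.4144*g^3 + 11.1477*g^2 - 13.8858*g + 1.98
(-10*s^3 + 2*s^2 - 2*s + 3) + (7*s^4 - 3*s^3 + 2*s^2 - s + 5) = 7*s^4 - 13*s^3 + 4*s^2 - 3*s + 8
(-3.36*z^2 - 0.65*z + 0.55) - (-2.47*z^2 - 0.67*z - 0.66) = -0.89*z^2 + 0.02*z + 1.21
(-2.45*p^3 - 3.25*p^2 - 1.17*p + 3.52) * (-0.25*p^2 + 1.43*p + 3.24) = 0.6125*p^5 - 2.691*p^4 - 12.293*p^3 - 13.0831*p^2 + 1.2428*p + 11.4048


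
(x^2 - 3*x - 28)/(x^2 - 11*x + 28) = (x + 4)/(x - 4)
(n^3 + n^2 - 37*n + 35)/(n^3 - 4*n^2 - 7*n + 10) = (n + 7)/(n + 2)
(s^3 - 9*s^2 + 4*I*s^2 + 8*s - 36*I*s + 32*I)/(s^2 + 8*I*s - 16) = (s^2 - 9*s + 8)/(s + 4*I)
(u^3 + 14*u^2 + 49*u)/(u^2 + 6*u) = (u^2 + 14*u + 49)/(u + 6)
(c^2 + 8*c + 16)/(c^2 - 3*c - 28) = (c + 4)/(c - 7)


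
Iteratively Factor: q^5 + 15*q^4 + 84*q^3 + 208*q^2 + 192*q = (q)*(q^4 + 15*q^3 + 84*q^2 + 208*q + 192) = q*(q + 4)*(q^3 + 11*q^2 + 40*q + 48) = q*(q + 3)*(q + 4)*(q^2 + 8*q + 16) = q*(q + 3)*(q + 4)^2*(q + 4)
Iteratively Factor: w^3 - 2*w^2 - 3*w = (w + 1)*(w^2 - 3*w) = w*(w + 1)*(w - 3)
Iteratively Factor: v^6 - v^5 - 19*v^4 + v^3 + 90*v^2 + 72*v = (v + 1)*(v^5 - 2*v^4 - 17*v^3 + 18*v^2 + 72*v) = (v + 1)*(v + 3)*(v^4 - 5*v^3 - 2*v^2 + 24*v) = (v + 1)*(v + 2)*(v + 3)*(v^3 - 7*v^2 + 12*v) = (v - 4)*(v + 1)*(v + 2)*(v + 3)*(v^2 - 3*v) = v*(v - 4)*(v + 1)*(v + 2)*(v + 3)*(v - 3)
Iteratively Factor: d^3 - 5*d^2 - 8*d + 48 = (d - 4)*(d^2 - d - 12) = (d - 4)*(d + 3)*(d - 4)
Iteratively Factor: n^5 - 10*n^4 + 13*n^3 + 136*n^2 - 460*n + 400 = (n - 5)*(n^4 - 5*n^3 - 12*n^2 + 76*n - 80) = (n - 5)*(n + 4)*(n^3 - 9*n^2 + 24*n - 20) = (n - 5)^2*(n + 4)*(n^2 - 4*n + 4) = (n - 5)^2*(n - 2)*(n + 4)*(n - 2)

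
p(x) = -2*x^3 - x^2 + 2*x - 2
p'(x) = -6*x^2 - 2*x + 2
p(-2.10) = 7.91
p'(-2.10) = -20.26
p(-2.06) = 7.12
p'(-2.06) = -19.34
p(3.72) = -111.36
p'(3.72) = -88.47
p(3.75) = -114.03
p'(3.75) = -89.88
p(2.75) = -45.66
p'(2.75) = -48.88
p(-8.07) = 967.85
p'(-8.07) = -372.61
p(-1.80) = 2.82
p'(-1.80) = -13.84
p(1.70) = -11.32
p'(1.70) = -18.74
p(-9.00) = 1357.00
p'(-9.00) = -466.00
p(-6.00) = 382.00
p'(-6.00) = -202.00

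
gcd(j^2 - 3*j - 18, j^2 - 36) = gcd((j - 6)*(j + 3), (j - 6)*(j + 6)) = j - 6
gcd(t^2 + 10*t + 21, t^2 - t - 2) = 1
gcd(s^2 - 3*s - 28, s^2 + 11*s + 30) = 1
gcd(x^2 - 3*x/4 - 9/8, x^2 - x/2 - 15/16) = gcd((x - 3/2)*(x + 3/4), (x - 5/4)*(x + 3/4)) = x + 3/4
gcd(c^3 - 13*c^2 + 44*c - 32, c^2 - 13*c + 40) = c - 8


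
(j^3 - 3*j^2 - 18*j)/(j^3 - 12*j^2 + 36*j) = (j + 3)/(j - 6)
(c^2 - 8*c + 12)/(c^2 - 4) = (c - 6)/(c + 2)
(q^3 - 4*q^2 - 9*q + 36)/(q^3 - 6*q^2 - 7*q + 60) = (q - 3)/(q - 5)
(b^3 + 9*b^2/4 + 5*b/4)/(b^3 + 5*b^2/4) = (b + 1)/b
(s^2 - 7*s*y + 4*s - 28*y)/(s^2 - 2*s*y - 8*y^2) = (-s^2 + 7*s*y - 4*s + 28*y)/(-s^2 + 2*s*y + 8*y^2)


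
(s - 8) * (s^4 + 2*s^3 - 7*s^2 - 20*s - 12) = s^5 - 6*s^4 - 23*s^3 + 36*s^2 + 148*s + 96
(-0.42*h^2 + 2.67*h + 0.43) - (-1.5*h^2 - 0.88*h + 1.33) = 1.08*h^2 + 3.55*h - 0.9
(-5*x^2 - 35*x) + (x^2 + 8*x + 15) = -4*x^2 - 27*x + 15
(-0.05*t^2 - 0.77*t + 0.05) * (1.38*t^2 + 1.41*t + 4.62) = -0.069*t^4 - 1.1331*t^3 - 1.2477*t^2 - 3.4869*t + 0.231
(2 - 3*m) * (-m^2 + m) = 3*m^3 - 5*m^2 + 2*m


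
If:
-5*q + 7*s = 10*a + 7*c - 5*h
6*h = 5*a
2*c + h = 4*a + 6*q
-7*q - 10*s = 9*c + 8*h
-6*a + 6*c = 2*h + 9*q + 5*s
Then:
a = 0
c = 0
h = 0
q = 0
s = 0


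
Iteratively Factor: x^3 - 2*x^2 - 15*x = (x)*(x^2 - 2*x - 15) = x*(x - 5)*(x + 3)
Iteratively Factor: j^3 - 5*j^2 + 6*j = (j)*(j^2 - 5*j + 6) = j*(j - 2)*(j - 3)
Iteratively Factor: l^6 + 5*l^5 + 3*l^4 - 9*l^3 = (l)*(l^5 + 5*l^4 + 3*l^3 - 9*l^2) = l*(l + 3)*(l^4 + 2*l^3 - 3*l^2) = l*(l + 3)^2*(l^3 - l^2) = l*(l - 1)*(l + 3)^2*(l^2) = l^2*(l - 1)*(l + 3)^2*(l)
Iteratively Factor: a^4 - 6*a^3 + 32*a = (a - 4)*(a^3 - 2*a^2 - 8*a) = a*(a - 4)*(a^2 - 2*a - 8) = a*(a - 4)*(a + 2)*(a - 4)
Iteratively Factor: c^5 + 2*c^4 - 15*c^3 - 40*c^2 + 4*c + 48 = (c - 1)*(c^4 + 3*c^3 - 12*c^2 - 52*c - 48) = (c - 4)*(c - 1)*(c^3 + 7*c^2 + 16*c + 12) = (c - 4)*(c - 1)*(c + 2)*(c^2 + 5*c + 6) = (c - 4)*(c - 1)*(c + 2)^2*(c + 3)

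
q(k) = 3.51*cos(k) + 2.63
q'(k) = -3.51*sin(k)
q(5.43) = 4.94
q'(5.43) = 2.64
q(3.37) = -0.79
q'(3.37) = 0.79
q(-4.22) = 0.97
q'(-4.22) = -3.09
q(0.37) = 5.90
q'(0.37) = -1.27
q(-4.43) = 1.65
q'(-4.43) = -3.37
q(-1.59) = 2.56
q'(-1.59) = 3.51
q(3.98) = 0.28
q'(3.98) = 2.61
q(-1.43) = 3.12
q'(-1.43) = 3.48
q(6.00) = 6.00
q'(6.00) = 0.98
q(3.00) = -0.84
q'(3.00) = -0.50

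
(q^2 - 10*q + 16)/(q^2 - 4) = (q - 8)/(q + 2)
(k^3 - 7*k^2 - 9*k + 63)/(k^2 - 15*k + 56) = (k^2 - 9)/(k - 8)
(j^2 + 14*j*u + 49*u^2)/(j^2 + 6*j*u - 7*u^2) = (-j - 7*u)/(-j + u)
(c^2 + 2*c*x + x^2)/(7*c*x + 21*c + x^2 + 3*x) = (c^2 + 2*c*x + x^2)/(7*c*x + 21*c + x^2 + 3*x)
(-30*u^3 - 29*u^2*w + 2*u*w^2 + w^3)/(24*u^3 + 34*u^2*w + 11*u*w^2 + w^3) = (-5*u + w)/(4*u + w)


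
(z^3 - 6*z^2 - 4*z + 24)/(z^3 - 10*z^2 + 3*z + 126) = (z^2 - 4)/(z^2 - 4*z - 21)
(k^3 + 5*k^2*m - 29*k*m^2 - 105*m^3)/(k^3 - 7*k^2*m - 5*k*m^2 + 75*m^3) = (k + 7*m)/(k - 5*m)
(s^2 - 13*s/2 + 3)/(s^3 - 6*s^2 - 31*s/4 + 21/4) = 2*(s - 6)/(2*s^2 - 11*s - 21)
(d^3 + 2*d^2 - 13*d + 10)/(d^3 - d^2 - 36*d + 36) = (d^2 + 3*d - 10)/(d^2 - 36)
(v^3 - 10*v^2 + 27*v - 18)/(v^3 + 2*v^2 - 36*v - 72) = (v^2 - 4*v + 3)/(v^2 + 8*v + 12)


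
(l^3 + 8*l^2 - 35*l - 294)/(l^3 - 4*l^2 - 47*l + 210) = (l + 7)/(l - 5)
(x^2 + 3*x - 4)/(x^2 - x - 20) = (x - 1)/(x - 5)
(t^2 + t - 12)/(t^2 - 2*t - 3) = (t + 4)/(t + 1)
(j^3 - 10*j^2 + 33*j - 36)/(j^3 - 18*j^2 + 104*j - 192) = (j^2 - 6*j + 9)/(j^2 - 14*j + 48)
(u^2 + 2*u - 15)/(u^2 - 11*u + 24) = (u + 5)/(u - 8)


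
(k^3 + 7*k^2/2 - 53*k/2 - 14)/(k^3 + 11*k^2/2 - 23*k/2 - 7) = (k - 4)/(k - 2)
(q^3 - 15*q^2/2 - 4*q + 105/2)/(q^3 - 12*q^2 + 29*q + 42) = (2*q^2 - q - 15)/(2*(q^2 - 5*q - 6))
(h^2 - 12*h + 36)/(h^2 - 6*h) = (h - 6)/h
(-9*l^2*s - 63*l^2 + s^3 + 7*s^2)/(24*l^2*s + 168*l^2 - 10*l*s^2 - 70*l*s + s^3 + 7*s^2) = (-9*l^2 + s^2)/(24*l^2 - 10*l*s + s^2)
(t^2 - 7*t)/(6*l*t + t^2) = (t - 7)/(6*l + t)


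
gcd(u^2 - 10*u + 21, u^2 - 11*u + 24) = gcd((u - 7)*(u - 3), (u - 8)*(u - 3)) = u - 3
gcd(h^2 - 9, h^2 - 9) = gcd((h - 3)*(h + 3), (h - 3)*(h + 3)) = h^2 - 9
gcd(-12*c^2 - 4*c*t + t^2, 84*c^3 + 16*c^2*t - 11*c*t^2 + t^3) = -12*c^2 - 4*c*t + t^2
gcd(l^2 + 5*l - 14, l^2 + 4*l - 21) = l + 7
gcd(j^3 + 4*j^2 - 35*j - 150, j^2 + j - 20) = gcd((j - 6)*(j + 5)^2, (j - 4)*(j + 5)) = j + 5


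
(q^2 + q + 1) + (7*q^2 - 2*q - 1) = 8*q^2 - q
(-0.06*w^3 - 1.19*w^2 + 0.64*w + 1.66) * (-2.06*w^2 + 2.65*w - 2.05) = 0.1236*w^5 + 2.2924*w^4 - 4.3489*w^3 + 0.7159*w^2 + 3.087*w - 3.403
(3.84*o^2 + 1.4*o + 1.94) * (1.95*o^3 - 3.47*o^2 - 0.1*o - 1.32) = 7.488*o^5 - 10.5948*o^4 - 1.459*o^3 - 11.9406*o^2 - 2.042*o - 2.5608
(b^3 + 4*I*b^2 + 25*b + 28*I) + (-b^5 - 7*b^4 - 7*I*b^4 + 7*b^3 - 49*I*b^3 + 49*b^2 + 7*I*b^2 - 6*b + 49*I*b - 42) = -b^5 - 7*b^4 - 7*I*b^4 + 8*b^3 - 49*I*b^3 + 49*b^2 + 11*I*b^2 + 19*b + 49*I*b - 42 + 28*I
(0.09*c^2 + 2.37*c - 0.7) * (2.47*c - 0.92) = 0.2223*c^3 + 5.7711*c^2 - 3.9094*c + 0.644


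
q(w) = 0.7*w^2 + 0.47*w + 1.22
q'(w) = 1.4*w + 0.47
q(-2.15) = 3.45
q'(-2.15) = -2.54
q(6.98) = 38.60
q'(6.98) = 10.24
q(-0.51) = 1.16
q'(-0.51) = -0.24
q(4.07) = 14.73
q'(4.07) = 6.17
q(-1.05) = 1.50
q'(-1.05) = -1.00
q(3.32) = 10.50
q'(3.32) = 5.12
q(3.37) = 10.75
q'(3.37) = 5.19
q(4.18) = 15.42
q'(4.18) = 6.32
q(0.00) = 1.22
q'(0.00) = 0.47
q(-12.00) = 96.38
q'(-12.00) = -16.33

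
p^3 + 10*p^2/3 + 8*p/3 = p*(p + 4/3)*(p + 2)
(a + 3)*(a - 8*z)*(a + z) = a^3 - 7*a^2*z + 3*a^2 - 8*a*z^2 - 21*a*z - 24*z^2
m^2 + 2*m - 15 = (m - 3)*(m + 5)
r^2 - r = r*(r - 1)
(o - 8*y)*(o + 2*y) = o^2 - 6*o*y - 16*y^2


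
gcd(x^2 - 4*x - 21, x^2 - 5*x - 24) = x + 3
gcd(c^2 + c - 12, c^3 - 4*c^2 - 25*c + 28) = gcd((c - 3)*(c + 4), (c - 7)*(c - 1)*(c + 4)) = c + 4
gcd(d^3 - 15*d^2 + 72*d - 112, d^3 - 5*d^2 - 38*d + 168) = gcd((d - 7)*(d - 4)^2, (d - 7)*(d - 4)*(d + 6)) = d^2 - 11*d + 28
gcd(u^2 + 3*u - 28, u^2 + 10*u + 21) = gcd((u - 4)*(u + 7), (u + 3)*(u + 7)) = u + 7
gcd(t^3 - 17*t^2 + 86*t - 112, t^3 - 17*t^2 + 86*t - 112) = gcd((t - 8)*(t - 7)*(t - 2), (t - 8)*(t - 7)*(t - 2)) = t^3 - 17*t^2 + 86*t - 112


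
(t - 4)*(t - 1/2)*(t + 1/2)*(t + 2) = t^4 - 2*t^3 - 33*t^2/4 + t/2 + 2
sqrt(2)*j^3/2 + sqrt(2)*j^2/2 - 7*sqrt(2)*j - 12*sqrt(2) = (j - 4)*(j + 3)*(sqrt(2)*j/2 + sqrt(2))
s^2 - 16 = (s - 4)*(s + 4)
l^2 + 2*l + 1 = (l + 1)^2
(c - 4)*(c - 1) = c^2 - 5*c + 4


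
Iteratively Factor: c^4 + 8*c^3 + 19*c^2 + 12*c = (c + 1)*(c^3 + 7*c^2 + 12*c) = (c + 1)*(c + 4)*(c^2 + 3*c) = c*(c + 1)*(c + 4)*(c + 3)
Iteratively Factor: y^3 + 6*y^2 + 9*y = (y + 3)*(y^2 + 3*y) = (y + 3)^2*(y)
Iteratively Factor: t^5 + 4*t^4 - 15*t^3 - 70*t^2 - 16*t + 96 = (t - 1)*(t^4 + 5*t^3 - 10*t^2 - 80*t - 96) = (t - 1)*(t + 2)*(t^3 + 3*t^2 - 16*t - 48) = (t - 1)*(t + 2)*(t + 4)*(t^2 - t - 12) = (t - 4)*(t - 1)*(t + 2)*(t + 4)*(t + 3)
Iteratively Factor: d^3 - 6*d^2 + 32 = (d + 2)*(d^2 - 8*d + 16) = (d - 4)*(d + 2)*(d - 4)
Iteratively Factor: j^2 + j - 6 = (j - 2)*(j + 3)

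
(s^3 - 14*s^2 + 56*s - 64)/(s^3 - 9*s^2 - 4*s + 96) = (s - 2)/(s + 3)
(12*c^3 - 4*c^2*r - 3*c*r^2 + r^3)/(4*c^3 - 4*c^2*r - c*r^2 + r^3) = (-3*c + r)/(-c + r)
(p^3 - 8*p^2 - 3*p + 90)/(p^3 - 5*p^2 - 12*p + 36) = (p - 5)/(p - 2)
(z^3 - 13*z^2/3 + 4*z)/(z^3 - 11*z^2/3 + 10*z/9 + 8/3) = 3*z/(3*z + 2)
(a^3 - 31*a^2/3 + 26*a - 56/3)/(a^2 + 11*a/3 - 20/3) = (a^2 - 9*a + 14)/(a + 5)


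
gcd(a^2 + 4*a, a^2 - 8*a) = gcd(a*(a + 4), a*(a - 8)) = a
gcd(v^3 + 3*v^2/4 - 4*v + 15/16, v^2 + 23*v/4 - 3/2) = v - 1/4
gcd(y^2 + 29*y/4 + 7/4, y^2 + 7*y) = y + 7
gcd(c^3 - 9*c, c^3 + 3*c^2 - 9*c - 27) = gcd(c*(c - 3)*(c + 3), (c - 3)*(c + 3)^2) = c^2 - 9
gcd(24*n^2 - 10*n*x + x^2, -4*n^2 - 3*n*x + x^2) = -4*n + x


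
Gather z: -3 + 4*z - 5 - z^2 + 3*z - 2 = -z^2 + 7*z - 10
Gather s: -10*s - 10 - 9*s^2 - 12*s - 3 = -9*s^2 - 22*s - 13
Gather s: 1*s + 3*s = 4*s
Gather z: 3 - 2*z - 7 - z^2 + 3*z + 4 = -z^2 + z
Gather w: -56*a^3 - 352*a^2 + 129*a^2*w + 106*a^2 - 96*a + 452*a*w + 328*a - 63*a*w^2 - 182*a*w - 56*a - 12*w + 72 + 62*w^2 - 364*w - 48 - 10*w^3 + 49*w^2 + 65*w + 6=-56*a^3 - 246*a^2 + 176*a - 10*w^3 + w^2*(111 - 63*a) + w*(129*a^2 + 270*a - 311) + 30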